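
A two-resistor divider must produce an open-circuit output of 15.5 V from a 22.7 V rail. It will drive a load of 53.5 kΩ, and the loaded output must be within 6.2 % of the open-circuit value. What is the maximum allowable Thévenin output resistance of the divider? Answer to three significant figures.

R_th ≤ 3.54 kΩ

Loading drop = R_th/(R_th + R_L) ≤ 0.0620, so R_th ≤ R_L · ε/(1−ε) = 53.5 kΩ × 0.0620/0.9380 = 3.54 kΩ.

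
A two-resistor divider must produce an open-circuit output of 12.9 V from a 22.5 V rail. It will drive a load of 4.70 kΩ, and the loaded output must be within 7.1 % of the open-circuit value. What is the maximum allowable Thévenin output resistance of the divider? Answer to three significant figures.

R_th ≤ 359 Ω

Loading drop = R_th/(R_th + R_L) ≤ 0.0710, so R_th ≤ R_L · ε/(1−ε) = 4.70 kΩ × 0.0710/0.9290 = 359 Ω.
(Any R1, R2 with R2/(R1+R2) = 0.573 and R1‖R2 ≤ 359 Ω will meet the spec.)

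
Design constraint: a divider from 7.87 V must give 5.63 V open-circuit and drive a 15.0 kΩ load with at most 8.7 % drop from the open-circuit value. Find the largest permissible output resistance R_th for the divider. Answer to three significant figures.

Loading drop = R_th/(R_th + R_L) ≤ 0.0870, so R_th ≤ R_L · ε/(1−ε) = 15.0 kΩ × 0.0870/0.9130 = 1.43 kΩ.
(Any R1, R2 with R2/(R1+R2) = 0.715 and R1‖R2 ≤ 1.43 kΩ will meet the spec.)

R_th ≤ 1.43 kΩ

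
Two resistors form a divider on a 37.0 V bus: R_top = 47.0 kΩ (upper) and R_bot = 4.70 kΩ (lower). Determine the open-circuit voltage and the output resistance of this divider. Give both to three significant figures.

V_th = 3.36 V, R_th = 4.27 kΩ

V_th is the open-circuit tap voltage: 37.0 × 4.70/(47.0 + 4.70) = 3.36 V.
With the supply zeroed, R_top and R_bot appear in parallel from the tap: R_th = R_top‖R_bot = (47.0 × 4.70)/51.70 = 4.27 kΩ.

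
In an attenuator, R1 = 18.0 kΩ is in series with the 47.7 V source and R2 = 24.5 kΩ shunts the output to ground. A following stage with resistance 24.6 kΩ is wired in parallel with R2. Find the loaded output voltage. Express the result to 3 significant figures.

The load sits in parallel with R2: R2‖R_L = (24.5 × 24.6) / (24.5 + 24.6) = 12.27 kΩ.
V_out = 47.7 × 12.27 / (18.0 + 12.27) = 47.7 × 12.27/30.27 = 19.3 V.

V_out ≈ 19.3 V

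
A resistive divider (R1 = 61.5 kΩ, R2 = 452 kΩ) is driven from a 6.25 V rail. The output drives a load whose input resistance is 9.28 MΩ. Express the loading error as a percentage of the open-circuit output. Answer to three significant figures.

The divider's output (Thévenin) resistance is R1‖R2 = 54.13 kΩ.
Fractional drop under load = R_th/(R_th + R_L) = 54.13 / (54.13 + 9280) = 0.005800.
So the output falls by 0.580 %.

0.580 %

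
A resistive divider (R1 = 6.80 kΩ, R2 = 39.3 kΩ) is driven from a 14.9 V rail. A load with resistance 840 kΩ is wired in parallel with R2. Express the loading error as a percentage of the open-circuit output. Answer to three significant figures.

The divider's output (Thévenin) resistance is R1‖R2 = 5.797 kΩ.
Fractional drop under load = R_th/(R_th + R_L) = 5.797 / (5.797 + 840) = 0.006854.
So the output falls by 0.685 %.

0.685 %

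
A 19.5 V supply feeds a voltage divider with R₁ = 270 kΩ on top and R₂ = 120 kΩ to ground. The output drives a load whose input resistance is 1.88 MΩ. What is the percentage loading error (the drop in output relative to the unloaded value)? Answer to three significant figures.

The divider's output (Thévenin) resistance is R₁‖R₂ = 83.08 kΩ.
Fractional drop under load = R_th/(R_th + R_L) = 83.08 / (83.08 + 1880) = 0.04232.
So the output falls by 4.23 %.

4.23 %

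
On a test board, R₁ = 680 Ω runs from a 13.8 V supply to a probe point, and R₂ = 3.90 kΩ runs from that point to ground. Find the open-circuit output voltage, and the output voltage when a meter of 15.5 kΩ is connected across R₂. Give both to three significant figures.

Open-circuit: V = 13.8 × 3900/(680 + 3900) = 11.8 V.
With the load, R₂ becomes R₂‖R_L = 3116 Ω, so V = 13.8 × 3116/3796 = 11.3 V.

Unloaded: 11.8 V; loaded: 11.3 V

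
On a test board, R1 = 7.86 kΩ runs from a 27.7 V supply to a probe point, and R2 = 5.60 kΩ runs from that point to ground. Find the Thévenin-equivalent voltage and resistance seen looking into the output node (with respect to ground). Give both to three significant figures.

V_th is the open-circuit tap voltage: 27.7 × 5.60/(7.86 + 5.60) = 11.5 V.
With the supply zeroed, R1 and R2 appear in parallel from the tap: R_th = R1‖R2 = (7.86 × 5.60)/13.46 = 3.27 kΩ.

V_th = 11.5 V, R_th = 3.27 kΩ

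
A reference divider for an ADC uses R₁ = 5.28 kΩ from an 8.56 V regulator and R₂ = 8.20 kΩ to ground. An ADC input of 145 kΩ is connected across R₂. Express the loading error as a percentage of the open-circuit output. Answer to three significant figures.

2.17 %

The divider's output (Thévenin) resistance is R₁‖R₂ = 3.212 kΩ.
Fractional drop under load = R_th/(R_th + R_L) = 3.212 / (3.212 + 145) = 0.02167.
So the output falls by 2.17 %.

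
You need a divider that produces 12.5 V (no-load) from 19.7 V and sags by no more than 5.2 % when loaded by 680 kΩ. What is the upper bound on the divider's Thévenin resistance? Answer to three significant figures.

R_th ≤ 37.3 kΩ

Loading drop = R_th/(R_th + R_L) ≤ 0.0520, so R_th ≤ R_L · ε/(1−ε) = 680 kΩ × 0.0520/0.9480 = 37.3 kΩ.
(Any R1, R2 with R2/(R1+R2) = 0.635 and R1‖R2 ≤ 37.3 kΩ will meet the spec.)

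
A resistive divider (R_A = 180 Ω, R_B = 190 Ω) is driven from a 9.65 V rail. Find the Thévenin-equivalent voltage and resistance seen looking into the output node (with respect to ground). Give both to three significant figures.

V_th = 4.96 V, R_th = 92.4 Ω

V_th is the open-circuit tap voltage: 9.65 × 190/(180 + 190) = 4.96 V.
With the supply zeroed, R_A and R_B appear in parallel from the tap: R_th = R_A‖R_B = (180 × 190)/370.0 = 92.4 Ω.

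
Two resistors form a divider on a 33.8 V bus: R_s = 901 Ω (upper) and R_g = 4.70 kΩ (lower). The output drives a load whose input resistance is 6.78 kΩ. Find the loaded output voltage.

V_out ≈ 25.5 V

The load sits in parallel with R_g: R_g‖R_L = (4700 × 6780) / (4700 + 6780) = 2776 Ω.
V_out = 33.8 × 2776 / (901 + 2776) = 33.8 × 2776/3677 = 25.5 V.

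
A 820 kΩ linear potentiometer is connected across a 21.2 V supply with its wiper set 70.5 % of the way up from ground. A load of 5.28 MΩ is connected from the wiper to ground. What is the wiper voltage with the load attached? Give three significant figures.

V ≈ 14.5 V

The wiper splits the pot into (1−α)R = 241.9 kΩ above and αR = 578.1 kΩ below.
Lower section ‖ load = 521.1 kΩ.
V_wiper = 21.2 × 521.1/(241.9 + 521.1) = 14.5 V.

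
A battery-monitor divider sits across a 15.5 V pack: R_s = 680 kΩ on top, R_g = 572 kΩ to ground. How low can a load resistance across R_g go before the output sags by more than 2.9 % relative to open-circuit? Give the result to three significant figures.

Output resistance R_th = R_s‖R_g = (680 × 572)/1252 = 310.7 kΩ.
The fractional drop is R_th/(R_th + R_L); requiring this ≤ 0.0290 gives R_L ≥ R_th(1/0.0290 − 1) = 310.7 × 33.48 = 10.4 MΩ.

R_L(min) ≈ 10.4 MΩ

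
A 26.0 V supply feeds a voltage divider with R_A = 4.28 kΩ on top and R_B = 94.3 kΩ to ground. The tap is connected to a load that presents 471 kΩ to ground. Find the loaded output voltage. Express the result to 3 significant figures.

The load sits in parallel with R_B: R_B‖R_L = (94.3 × 471) / (94.3 + 471) = 78.57 kΩ.
V_out = 26.0 × 78.57 / (4.28 + 78.57) = 26.0 × 78.57/82.85 = 24.7 V.

V_out ≈ 24.7 V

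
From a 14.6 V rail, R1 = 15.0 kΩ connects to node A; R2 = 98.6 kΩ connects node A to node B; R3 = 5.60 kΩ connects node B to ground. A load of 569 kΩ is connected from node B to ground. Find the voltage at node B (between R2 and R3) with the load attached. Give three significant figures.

At node B, R3 is in parallel with the load: R3‖R_L = 5.545 kΩ.
Below node A the resistance is R2 + (R3‖R_L) = 104.1 kΩ, so V_A = 14.6 × 104.1/119.1 = 12.76 V.
Then V_B = V_A × (R3‖R_L)/(R2 + R3‖R_L) = 12.76 × 5.545/104.1 = 0.680 V.

V ≈ 0.680 V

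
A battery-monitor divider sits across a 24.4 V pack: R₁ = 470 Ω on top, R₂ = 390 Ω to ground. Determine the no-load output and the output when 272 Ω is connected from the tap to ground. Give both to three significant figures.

Unloaded: 11.1 V; loaded: 6.20 V

Open-circuit: V = 24.4 × 390/(470 + 390) = 11.1 V.
With the load, R₂ becomes R₂‖R_L = 160.2 Ω, so V = 24.4 × 160.2/630.2 = 6.20 V.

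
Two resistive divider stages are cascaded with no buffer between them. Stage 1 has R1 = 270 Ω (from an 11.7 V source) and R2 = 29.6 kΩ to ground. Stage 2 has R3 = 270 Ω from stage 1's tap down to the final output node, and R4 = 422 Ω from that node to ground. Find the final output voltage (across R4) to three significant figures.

V_out ≈ 5.10 V

Stage 2 presents R3+R4 = 692.0 Ω as a load on stage 1's tap.
Stage 1's lower leg becomes R2‖(R3+R4) = 676.2 Ω, so V_mid = 11.7 × 676.2/946.2 = 8.361 V.
Stage 2 is itself unloaded: V_out = V_mid × R4/(R3+R4) = 8.361 × 422/692.0 = 5.10 V.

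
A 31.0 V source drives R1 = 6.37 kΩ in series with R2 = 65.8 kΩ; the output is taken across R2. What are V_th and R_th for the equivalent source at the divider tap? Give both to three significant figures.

V_th is the open-circuit tap voltage: 31.0 × 65.8/(6.37 + 65.8) = 28.3 V.
With the supply zeroed, R1 and R2 appear in parallel from the tap: R_th = R1‖R2 = (6.37 × 65.8)/72.17 = 5.81 kΩ.

V_th = 28.3 V, R_th = 5.81 kΩ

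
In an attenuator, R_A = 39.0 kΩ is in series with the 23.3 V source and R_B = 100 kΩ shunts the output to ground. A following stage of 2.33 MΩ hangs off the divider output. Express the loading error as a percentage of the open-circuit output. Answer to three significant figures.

1.19 %

The divider's output (Thévenin) resistance is R_A‖R_B = 28.06 kΩ.
Fractional drop under load = R_th/(R_th + R_L) = 28.06 / (28.06 + 2330) = 0.01190.
So the output falls by 1.19 %.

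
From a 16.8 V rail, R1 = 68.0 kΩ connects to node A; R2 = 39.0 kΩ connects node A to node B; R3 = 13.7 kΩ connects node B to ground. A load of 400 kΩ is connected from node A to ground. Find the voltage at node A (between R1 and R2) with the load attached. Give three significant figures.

V ≈ 6.83 V

Below node A the series string R2+R3 = 52.70 kΩ sits in parallel with the 400 kΩ load: 46.57 kΩ.
V_A = 16.8 × 46.57/(68.0 + 46.57) = 6.83 V.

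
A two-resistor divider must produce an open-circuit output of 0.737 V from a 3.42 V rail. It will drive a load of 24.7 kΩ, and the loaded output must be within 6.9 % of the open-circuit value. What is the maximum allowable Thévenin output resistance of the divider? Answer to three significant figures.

Loading drop = R_th/(R_th + R_L) ≤ 0.0690, so R_th ≤ R_L · ε/(1−ε) = 24.7 kΩ × 0.0690/0.9310 = 1.83 kΩ.
(Any R1, R2 with R2/(R1+R2) = 0.215 and R1‖R2 ≤ 1.83 kΩ will meet the spec.)

R_th ≤ 1.83 kΩ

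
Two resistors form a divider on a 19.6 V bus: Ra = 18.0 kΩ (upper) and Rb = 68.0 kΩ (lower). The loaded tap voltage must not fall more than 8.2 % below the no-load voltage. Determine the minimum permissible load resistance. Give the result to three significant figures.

R_L(min) ≈ 159 kΩ

Output resistance R_th = Ra‖Rb = (18.0 × 68.0)/86.00 = 14.23 kΩ.
The fractional drop is R_th/(R_th + R_L); requiring this ≤ 0.0820 gives R_L ≥ R_th(1/0.0820 − 1) = 14.23 × 11.20 = 159 kΩ.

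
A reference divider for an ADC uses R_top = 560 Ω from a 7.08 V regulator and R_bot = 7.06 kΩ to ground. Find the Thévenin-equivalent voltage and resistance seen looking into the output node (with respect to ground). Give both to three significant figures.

V_th is the open-circuit tap voltage: 7.08 × 7060/(560 + 7060) = 6.56 V.
With the supply zeroed, R_top and R_bot appear in parallel from the tap: R_th = R_top‖R_bot = (560 × 7060)/7620 = 519 Ω.

V_th = 6.56 V, R_th = 519 Ω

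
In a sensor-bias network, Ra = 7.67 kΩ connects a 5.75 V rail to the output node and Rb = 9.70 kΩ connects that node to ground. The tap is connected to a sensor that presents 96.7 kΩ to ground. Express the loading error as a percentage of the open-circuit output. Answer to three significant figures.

4.24 %

The divider's output (Thévenin) resistance is Ra‖Rb = 4.283 kΩ.
Fractional drop under load = R_th/(R_th + R_L) = 4.283 / (4.283 + 96.7) = 0.04241.
So the output falls by 4.24 %.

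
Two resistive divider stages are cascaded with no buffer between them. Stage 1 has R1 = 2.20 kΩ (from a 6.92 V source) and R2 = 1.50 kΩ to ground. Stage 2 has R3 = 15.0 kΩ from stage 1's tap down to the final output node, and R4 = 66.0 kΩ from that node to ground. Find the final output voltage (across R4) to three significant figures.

Stage 2 presents R3+R4 = 81.00 kΩ as a load on stage 1's tap.
Stage 1's lower leg becomes R2‖(R3+R4) = 1.473 kΩ, so V_mid = 6.92 × 1.473/3.673 = 2.775 V.
Stage 2 is itself unloaded: V_out = V_mid × R4/(R3+R4) = 2.775 × 66.0/81.00 = 2.26 V.

V_out ≈ 2.26 V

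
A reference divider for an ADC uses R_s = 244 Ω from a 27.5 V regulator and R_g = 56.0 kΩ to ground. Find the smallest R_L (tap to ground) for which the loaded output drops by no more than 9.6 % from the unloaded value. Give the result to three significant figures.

R_L(min) ≈ 2.29 kΩ

Output resistance R_th = R_s‖R_g = (244 × 56000)/56240 = 242.9 Ω.
The fractional drop is R_th/(R_th + R_L); requiring this ≤ 0.0960 gives R_L ≥ R_th(1/0.0960 − 1) = 242.9 × 9.417 = 2.29 kΩ.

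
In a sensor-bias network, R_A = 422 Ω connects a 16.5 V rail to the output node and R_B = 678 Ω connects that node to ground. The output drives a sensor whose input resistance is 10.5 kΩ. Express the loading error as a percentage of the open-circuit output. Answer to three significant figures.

2.42 %

The divider's output (Thévenin) resistance is R_A‖R_B = 260.1 Ω.
Fractional drop under load = R_th/(R_th + R_L) = 260.1 / (260.1 + 10500) = 0.02417.
So the output falls by 2.42 %.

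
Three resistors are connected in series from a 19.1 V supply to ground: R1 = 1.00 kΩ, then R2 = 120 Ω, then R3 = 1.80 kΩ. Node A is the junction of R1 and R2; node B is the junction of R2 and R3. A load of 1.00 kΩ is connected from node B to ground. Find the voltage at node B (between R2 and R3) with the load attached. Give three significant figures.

V ≈ 6.97 V

At node B, R3 is in parallel with the load: R3‖R_L = 642.9 Ω.
Below node A the resistance is R2 + (R3‖R_L) = 762.9 Ω, so V_A = 19.1 × 762.9/1763 = 8.265 V.
Then V_B = V_A × (R3‖R_L)/(R2 + R3‖R_L) = 8.265 × 642.9/762.9 = 6.97 V.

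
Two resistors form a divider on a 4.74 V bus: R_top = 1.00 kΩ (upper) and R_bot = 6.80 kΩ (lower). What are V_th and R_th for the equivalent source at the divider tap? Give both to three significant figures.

V_th is the open-circuit tap voltage: 4.74 × 6.80/(1.00 + 6.80) = 4.13 V.
With the supply zeroed, R_top and R_bot appear in parallel from the tap: R_th = R_top‖R_bot = (1.00 × 6.80)/7.800 = 872 Ω.

V_th = 4.13 V, R_th = 872 Ω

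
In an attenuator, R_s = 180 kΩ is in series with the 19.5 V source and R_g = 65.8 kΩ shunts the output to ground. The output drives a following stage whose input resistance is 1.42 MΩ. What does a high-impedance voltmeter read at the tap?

V_out ≈ 5.05 V

The load sits in parallel with R_g: R_g‖R_L = (65.8 × 1420) / (65.8 + 1420) = 62.89 kΩ.
V_out = 19.5 × 62.89 / (180 + 62.89) = 19.5 × 62.89/242.9 = 5.05 V.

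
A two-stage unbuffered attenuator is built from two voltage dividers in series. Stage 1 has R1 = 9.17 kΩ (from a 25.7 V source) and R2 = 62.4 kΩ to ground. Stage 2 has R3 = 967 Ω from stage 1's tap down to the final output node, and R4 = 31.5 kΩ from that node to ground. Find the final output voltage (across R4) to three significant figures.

Stage 2 presents R3+R4 = 32470 Ω as a load on stage 1's tap.
Stage 1's lower leg becomes R2‖(R3+R4) = 21360 Ω, so V_mid = 25.7 × 21360/30530 = 17.98 V.
Stage 2 is itself unloaded: V_out = V_mid × R4/(R3+R4) = 17.98 × 31500/32470 = 17.4 V.

V_out ≈ 17.4 V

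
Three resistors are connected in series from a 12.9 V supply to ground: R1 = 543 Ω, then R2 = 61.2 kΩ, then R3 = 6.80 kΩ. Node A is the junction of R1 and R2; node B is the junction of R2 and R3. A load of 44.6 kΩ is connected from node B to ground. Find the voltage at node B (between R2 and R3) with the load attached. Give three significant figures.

V ≈ 1.13 V

At node B, R3 is in parallel with the load: R3‖R_L = 5900 Ω.
Below node A the resistance is R2 + (R3‖R_L) = 67100 Ω, so V_A = 12.9 × 67100/67640 = 12.80 V.
Then V_B = V_A × (R3‖R_L)/(R2 + R3‖R_L) = 12.80 × 5900/67100 = 1.13 V.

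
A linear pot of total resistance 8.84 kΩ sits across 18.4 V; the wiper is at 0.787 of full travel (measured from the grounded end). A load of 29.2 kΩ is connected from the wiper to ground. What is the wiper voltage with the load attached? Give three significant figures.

The wiper splits the pot into (1−α)R = 1.883 kΩ above and αR = 6.957 kΩ below.
Lower section ‖ load = 5.618 kΩ.
V_wiper = 18.4 × 5.618/(1.883 + 5.618) = 13.8 V.

V ≈ 13.8 V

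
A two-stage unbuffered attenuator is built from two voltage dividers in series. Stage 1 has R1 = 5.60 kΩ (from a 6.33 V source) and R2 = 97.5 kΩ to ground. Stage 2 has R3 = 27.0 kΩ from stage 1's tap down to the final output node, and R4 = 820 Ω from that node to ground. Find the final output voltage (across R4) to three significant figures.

V_out ≈ 0.148 V

Stage 2 presents R3+R4 = 27820 Ω as a load on stage 1's tap.
Stage 1's lower leg becomes R2‖(R3+R4) = 21640 Ω, so V_mid = 6.33 × 21640/27240 = 5.029 V.
Stage 2 is itself unloaded: V_out = V_mid × R4/(R3+R4) = 5.029 × 820/27820 = 0.148 V.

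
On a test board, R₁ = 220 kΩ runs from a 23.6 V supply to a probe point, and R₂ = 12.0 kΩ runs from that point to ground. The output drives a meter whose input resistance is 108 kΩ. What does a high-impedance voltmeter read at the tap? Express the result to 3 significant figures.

V_out ≈ 1.10 V

The load sits in parallel with R₂: R₂‖R_L = (12.0 × 108) / (12.0 + 108) = 10.80 kΩ.
V_out = 23.6 × 10.80 / (220 + 10.80) = 23.6 × 10.80/230.8 = 1.10 V.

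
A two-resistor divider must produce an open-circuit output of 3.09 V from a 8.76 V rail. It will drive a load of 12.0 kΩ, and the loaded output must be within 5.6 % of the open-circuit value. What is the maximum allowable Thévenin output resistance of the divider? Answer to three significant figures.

R_th ≤ 712 Ω

Loading drop = R_th/(R_th + R_L) ≤ 0.0560, so R_th ≤ R_L · ε/(1−ε) = 12.0 kΩ × 0.0560/0.9440 = 712 Ω.
(Any R1, R2 with R2/(R1+R2) = 0.353 and R1‖R2 ≤ 712 Ω will meet the spec.)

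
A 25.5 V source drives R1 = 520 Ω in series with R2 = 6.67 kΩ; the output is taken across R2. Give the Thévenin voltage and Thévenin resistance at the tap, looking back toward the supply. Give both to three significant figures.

V_th is the open-circuit tap voltage: 25.5 × 6670/(520 + 6670) = 23.7 V.
With the supply zeroed, R1 and R2 appear in parallel from the tap: R_th = R1‖R2 = (520 × 6670)/7190 = 482 Ω.

V_th = 23.7 V, R_th = 482 Ω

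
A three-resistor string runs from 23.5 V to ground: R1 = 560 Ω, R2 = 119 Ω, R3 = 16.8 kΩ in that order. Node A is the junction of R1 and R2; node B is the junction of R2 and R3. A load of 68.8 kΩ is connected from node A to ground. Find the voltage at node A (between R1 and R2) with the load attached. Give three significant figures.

Below node A the series string R2+R3 = 16920 Ω sits in parallel with the 68800 Ω load: 13580 Ω.
V_A = 23.5 × 13580/(560 + 13580) = 22.6 V.

V ≈ 22.6 V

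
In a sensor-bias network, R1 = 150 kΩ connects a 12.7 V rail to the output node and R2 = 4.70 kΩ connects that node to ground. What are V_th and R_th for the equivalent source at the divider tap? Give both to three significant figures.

V_th = 0.386 V, R_th = 4.56 kΩ

V_th is the open-circuit tap voltage: 12.7 × 4.70/(150 + 4.70) = 0.386 V.
With the supply zeroed, R1 and R2 appear in parallel from the tap: R_th = R1‖R2 = (150 × 4.70)/154.7 = 4.56 kΩ.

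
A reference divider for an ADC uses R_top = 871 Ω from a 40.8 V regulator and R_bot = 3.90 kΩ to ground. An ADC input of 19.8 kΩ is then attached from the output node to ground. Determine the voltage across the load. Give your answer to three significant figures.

V_out ≈ 32.2 V

The load sits in parallel with R_bot: R_bot‖R_L = (3900 × 19800) / (3900 + 19800) = 3258 Ω.
V_out = 40.8 × 3258 / (871 + 3258) = 40.8 × 3258/4129 = 32.2 V.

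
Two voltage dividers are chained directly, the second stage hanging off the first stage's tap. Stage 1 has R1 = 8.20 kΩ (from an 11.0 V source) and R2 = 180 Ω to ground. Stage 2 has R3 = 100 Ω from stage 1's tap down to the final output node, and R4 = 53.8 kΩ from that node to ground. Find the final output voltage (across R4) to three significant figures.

V_out ≈ 0.235 V

Stage 2 presents R3+R4 = 53900 Ω as a load on stage 1's tap.
Stage 1's lower leg becomes R2‖(R3+R4) = 179.4 Ω, so V_mid = 11.0 × 179.4/8379 = 0.2355 V.
Stage 2 is itself unloaded: V_out = V_mid × R4/(R3+R4) = 0.2355 × 53800/53900 = 0.235 V.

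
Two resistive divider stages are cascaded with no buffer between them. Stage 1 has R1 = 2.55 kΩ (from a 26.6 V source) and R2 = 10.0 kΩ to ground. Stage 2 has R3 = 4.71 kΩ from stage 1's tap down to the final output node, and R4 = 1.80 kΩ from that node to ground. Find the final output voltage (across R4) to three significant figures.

Stage 2 presents R3+R4 = 6.510 kΩ as a load on stage 1's tap.
Stage 1's lower leg becomes R2‖(R3+R4) = 3.943 kΩ, so V_mid = 26.6 × 3.943/6.493 = 16.15 V.
Stage 2 is itself unloaded: V_out = V_mid × R4/(R3+R4) = 16.15 × 1.80/6.510 = 4.47 V.

V_out ≈ 4.47 V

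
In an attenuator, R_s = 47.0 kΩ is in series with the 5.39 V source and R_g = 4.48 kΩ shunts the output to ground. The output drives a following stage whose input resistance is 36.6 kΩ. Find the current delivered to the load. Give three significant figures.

R_g‖R_L = 3.991 kΩ; V_out = 5.39 × 3.991/50.99 = 0.4219 V.
I_L = V_out / R_L = 0.4219 / 36.6 kΩ = 0.0115 mA.

I_L ≈ 0.0115 mA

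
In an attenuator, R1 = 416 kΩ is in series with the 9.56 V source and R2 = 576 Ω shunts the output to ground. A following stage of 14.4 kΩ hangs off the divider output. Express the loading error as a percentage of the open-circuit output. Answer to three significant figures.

3.84 %

The divider's output (Thévenin) resistance is R1‖R2 = 575.2 Ω.
Fractional drop under load = R_th/(R_th + R_L) = 575.2 / (575.2 + 14400) = 0.03841.
So the output falls by 3.84 %.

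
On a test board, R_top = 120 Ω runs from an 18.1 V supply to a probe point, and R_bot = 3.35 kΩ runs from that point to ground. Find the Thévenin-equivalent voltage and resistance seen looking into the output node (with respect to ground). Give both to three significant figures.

V_th = 17.5 V, R_th = 116 Ω

V_th is the open-circuit tap voltage: 18.1 × 3350/(120 + 3350) = 17.5 V.
With the supply zeroed, R_top and R_bot appear in parallel from the tap: R_th = R_top‖R_bot = (120 × 3350)/3470 = 116 Ω.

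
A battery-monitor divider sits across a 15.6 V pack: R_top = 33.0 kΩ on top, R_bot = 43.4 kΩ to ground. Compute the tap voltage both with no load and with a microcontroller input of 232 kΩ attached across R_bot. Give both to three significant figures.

Open-circuit: V = 15.6 × 43.4/(33.0 + 43.4) = 8.86 V.
With the load, R_bot becomes R_bot‖R_L = 36.56 kΩ, so V = 15.6 × 36.56/69.56 = 8.20 V.

Unloaded: 8.86 V; loaded: 8.20 V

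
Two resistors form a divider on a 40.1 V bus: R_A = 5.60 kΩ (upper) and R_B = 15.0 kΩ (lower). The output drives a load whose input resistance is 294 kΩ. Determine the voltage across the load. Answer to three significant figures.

The load sits in parallel with R_B: R_B‖R_L = (15.0 × 294) / (15.0 + 294) = 14.27 kΩ.
V_out = 40.1 × 14.27 / (5.60 + 14.27) = 40.1 × 14.27/19.87 = 28.8 V.

V_out ≈ 28.8 V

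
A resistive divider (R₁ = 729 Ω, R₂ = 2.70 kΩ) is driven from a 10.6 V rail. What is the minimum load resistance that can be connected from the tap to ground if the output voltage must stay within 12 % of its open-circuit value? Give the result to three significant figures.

Output resistance R_th = R₁‖R₂ = (729 × 2700)/3429 = 574.0 Ω.
The fractional drop is R_th/(R_th + R_L); requiring this ≤ 0.120 gives R_L ≥ R_th(1/0.120 − 1) = 574.0 × 7.333 = 4.21 kΩ.

R_L(min) ≈ 4.21 kΩ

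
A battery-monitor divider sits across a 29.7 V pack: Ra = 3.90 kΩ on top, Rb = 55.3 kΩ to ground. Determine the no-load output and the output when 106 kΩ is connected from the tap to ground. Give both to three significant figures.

Unloaded: 27.7 V; loaded: 26.8 V

Open-circuit: V = 29.7 × 55.3/(3.90 + 55.3) = 27.7 V.
With the load, Rb becomes Rb‖R_L = 36.34 kΩ, so V = 29.7 × 36.34/40.24 = 26.8 V.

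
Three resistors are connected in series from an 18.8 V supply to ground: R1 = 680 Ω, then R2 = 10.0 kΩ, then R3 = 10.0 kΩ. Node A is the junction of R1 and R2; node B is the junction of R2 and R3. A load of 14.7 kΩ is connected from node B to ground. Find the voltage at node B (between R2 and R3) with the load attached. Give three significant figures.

V ≈ 6.73 V

At node B, R3 is in parallel with the load: R3‖R_L = 5951 Ω.
Below node A the resistance is R2 + (R3‖R_L) = 15950 Ω, so V_A = 18.8 × 15950/16630 = 18.03 V.
Then V_B = V_A × (R3‖R_L)/(R2 + R3‖R_L) = 18.03 × 5951/15950 = 6.73 V.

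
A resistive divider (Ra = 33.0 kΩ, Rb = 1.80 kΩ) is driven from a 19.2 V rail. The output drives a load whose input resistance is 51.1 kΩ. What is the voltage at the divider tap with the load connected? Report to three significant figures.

The load sits in parallel with Rb: Rb‖R_L = (1.80 × 51.1) / (1.80 + 51.1) = 1.739 kΩ.
V_out = 19.2 × 1.739 / (33.0 + 1.739) = 19.2 × 1.739/34.74 = 0.961 V.
(Unloaded it would have been 0.993 V.)

V_out ≈ 0.961 V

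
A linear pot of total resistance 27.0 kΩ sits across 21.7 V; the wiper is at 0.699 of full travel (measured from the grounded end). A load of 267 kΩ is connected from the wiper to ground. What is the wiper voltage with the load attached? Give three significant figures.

The wiper splits the pot into (1−α)R = 8.127 kΩ above and αR = 18.87 kΩ below.
Lower section ‖ load = 17.63 kΩ.
V_wiper = 21.7 × 17.63/(8.127 + 17.63) = 14.9 V.

V ≈ 14.9 V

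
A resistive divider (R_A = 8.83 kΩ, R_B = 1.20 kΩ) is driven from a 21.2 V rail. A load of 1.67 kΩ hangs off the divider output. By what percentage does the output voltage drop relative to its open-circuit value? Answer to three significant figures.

Unloaded V = 21.2 × 1.20/10.03 = 2.536 V.
Loaded: R_B‖R_L = 0.6983 kΩ, giving V = 21.2 × 0.6983/9.528 = 1.554 V.
Drop = (2.536 − 1.554) / 2.536 = 38.7 %.

38.7 %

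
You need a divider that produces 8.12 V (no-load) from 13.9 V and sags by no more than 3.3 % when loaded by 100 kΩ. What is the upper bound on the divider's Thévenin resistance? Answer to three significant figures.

R_th ≤ 3.41 kΩ

Loading drop = R_th/(R_th + R_L) ≤ 0.0330, so R_th ≤ R_L · ε/(1−ε) = 100 kΩ × 0.0330/0.9670 = 3.41 kΩ.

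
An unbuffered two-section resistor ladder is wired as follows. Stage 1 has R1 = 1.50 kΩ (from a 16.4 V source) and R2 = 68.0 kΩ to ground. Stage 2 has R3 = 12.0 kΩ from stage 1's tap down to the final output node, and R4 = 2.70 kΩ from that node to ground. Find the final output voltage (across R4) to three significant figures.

Stage 2 presents R3+R4 = 14.70 kΩ as a load on stage 1's tap.
Stage 1's lower leg becomes R2‖(R3+R4) = 12.09 kΩ, so V_mid = 16.4 × 12.09/13.59 = 14.59 V.
Stage 2 is itself unloaded: V_out = V_mid × R4/(R3+R4) = 14.59 × 2.70/14.70 = 2.68 V.

V_out ≈ 2.68 V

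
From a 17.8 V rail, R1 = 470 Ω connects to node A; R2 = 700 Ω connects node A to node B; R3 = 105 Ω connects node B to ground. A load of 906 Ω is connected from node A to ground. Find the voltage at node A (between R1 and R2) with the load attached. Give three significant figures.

V ≈ 8.47 V

Below node A the series string R2+R3 = 805.0 Ω sits in parallel with the 906 Ω load: 426.3 Ω.
V_A = 17.8 × 426.3/(470 + 426.3) = 8.47 V.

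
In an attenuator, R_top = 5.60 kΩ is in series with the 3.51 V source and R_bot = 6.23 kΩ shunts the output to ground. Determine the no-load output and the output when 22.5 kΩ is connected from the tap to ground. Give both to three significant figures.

Unloaded: 1.85 V; loaded: 1.63 V

Open-circuit: V = 3.51 × 6.23/(5.60 + 6.23) = 1.85 V.
With the load, R_bot becomes R_bot‖R_L = 4.879 kΩ, so V = 3.51 × 4.879/10.48 = 1.63 V.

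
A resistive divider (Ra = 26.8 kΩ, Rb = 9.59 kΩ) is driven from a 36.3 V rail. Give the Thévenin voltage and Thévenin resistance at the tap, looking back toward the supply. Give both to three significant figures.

V_th is the open-circuit tap voltage: 36.3 × 9.59/(26.8 + 9.59) = 9.57 V.
With the supply zeroed, Ra and Rb appear in parallel from the tap: R_th = Ra‖Rb = (26.8 × 9.59)/36.39 = 7.06 kΩ.

V_th = 9.57 V, R_th = 7.06 kΩ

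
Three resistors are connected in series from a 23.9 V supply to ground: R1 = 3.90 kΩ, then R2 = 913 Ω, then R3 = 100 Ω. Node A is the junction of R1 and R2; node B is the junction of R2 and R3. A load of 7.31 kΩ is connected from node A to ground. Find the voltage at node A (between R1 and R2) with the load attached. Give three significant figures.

Below node A the series string R2+R3 = 1013 Ω sits in parallel with the 7310 Ω load: 889.7 Ω.
V_A = 23.9 × 889.7/(3900 + 889.7) = 4.44 V.

V ≈ 4.44 V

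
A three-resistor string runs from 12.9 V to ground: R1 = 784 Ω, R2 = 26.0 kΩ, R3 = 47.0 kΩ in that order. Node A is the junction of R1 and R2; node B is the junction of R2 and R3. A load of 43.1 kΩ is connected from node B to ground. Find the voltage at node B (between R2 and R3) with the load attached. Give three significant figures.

V ≈ 5.89 V

At node B, R3 is in parallel with the load: R3‖R_L = 22480 Ω.
Below node A the resistance is R2 + (R3‖R_L) = 48480 Ω, so V_A = 12.9 × 48480/49270 = 12.69 V.
Then V_B = V_A × (R3‖R_L)/(R2 + R3‖R_L) = 12.69 × 22480/48480 = 5.89 V.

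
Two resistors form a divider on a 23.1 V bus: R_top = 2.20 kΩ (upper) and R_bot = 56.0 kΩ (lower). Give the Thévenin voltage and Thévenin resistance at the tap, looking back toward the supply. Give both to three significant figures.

V_th is the open-circuit tap voltage: 23.1 × 56.0/(2.20 + 56.0) = 22.2 V.
With the supply zeroed, R_top and R_bot appear in parallel from the tap: R_th = R_top‖R_bot = (2.20 × 56.0)/58.20 = 2.12 kΩ.

V_th = 22.2 V, R_th = 2.12 kΩ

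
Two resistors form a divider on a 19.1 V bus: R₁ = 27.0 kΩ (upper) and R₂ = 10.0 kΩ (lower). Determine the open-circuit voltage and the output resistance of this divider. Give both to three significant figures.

V_th is the open-circuit tap voltage: 19.1 × 10.0/(27.0 + 10.0) = 5.16 V.
With the supply zeroed, R₁ and R₂ appear in parallel from the tap: R_th = R₁‖R₂ = (27.0 × 10.0)/37.00 = 7.30 kΩ.

V_th = 5.16 V, R_th = 7.30 kΩ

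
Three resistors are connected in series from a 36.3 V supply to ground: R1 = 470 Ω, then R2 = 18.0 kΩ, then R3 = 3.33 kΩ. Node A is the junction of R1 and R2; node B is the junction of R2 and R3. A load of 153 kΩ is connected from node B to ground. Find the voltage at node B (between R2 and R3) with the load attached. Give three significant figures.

V ≈ 5.44 V

At node B, R3 is in parallel with the load: R3‖R_L = 3259 Ω.
Below node A the resistance is R2 + (R3‖R_L) = 21260 Ω, so V_A = 36.3 × 21260/21730 = 35.51 V.
Then V_B = V_A × (R3‖R_L)/(R2 + R3‖R_L) = 35.51 × 3259/21260 = 5.44 V.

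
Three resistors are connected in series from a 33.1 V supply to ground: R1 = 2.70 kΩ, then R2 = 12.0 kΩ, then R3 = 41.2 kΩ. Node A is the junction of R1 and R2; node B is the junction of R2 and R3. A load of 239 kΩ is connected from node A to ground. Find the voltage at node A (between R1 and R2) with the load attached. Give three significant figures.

Below node A the series string R2+R3 = 53.20 kΩ sits in parallel with the 239 kΩ load: 43.51 kΩ.
V_A = 33.1 × 43.51/(2.70 + 43.51) = 31.2 V.

V ≈ 31.2 V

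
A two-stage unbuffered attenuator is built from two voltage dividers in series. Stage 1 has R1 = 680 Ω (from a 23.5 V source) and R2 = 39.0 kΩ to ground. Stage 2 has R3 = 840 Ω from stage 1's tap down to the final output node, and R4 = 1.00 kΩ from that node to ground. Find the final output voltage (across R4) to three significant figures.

V_out ≈ 9.21 V

Stage 2 presents R3+R4 = 1840 Ω as a load on stage 1's tap.
Stage 1's lower leg becomes R2‖(R3+R4) = 1757 Ω, so V_mid = 23.5 × 1757/2437 = 16.94 V.
Stage 2 is itself unloaded: V_out = V_mid × R4/(R3+R4) = 16.94 × 1000/1840 = 9.21 V.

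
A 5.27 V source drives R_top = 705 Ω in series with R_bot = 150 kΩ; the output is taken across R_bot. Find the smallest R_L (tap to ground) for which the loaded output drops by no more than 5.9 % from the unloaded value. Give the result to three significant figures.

Output resistance R_th = R_top‖R_bot = (705 × 150000)/150700 = 701.7 Ω.
The fractional drop is R_th/(R_th + R_L); requiring this ≤ 0.0590 gives R_L ≥ R_th(1/0.0590 − 1) = 701.7 × 15.95 = 11.2 kΩ.

R_L(min) ≈ 11.2 kΩ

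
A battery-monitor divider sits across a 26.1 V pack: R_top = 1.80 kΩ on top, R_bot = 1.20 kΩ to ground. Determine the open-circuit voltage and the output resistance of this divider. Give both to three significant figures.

V_th is the open-circuit tap voltage: 26.1 × 1.20/(1.80 + 1.20) = 10.4 V.
With the supply zeroed, R_top and R_bot appear in parallel from the tap: R_th = R_top‖R_bot = (1.80 × 1.20)/3.000 = 720 Ω.

V_th = 10.4 V, R_th = 720 Ω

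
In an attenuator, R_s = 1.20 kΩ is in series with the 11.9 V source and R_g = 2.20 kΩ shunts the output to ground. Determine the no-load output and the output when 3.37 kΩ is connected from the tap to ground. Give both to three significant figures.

Unloaded: 7.70 V; loaded: 6.26 V

Open-circuit: V = 11.9 × 2.20/(1.20 + 2.20) = 7.70 V.
With the load, R_g becomes R_g‖R_L = 1.331 kΩ, so V = 11.9 × 1.331/2.531 = 6.26 V.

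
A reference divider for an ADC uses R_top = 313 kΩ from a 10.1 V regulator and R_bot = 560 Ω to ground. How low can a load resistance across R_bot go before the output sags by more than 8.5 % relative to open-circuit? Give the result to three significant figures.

R_L(min) ≈ 6.02 kΩ

Output resistance R_th = R_top‖R_bot = (313000 × 560)/313600 = 559.0 Ω.
The fractional drop is R_th/(R_th + R_L); requiring this ≤ 0.0850 gives R_L ≥ R_th(1/0.0850 − 1) = 559.0 × 10.76 = 6.02 kΩ.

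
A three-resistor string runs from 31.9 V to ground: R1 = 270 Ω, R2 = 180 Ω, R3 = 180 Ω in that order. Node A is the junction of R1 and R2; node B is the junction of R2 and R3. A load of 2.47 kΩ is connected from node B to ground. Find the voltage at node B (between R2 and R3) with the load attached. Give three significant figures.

V ≈ 8.66 V

At node B, R3 is in parallel with the load: R3‖R_L = 167.8 Ω.
Below node A the resistance is R2 + (R3‖R_L) = 347.8 Ω, so V_A = 31.9 × 347.8/617.8 = 17.96 V.
Then V_B = V_A × (R3‖R_L)/(R2 + R3‖R_L) = 17.96 × 167.8/347.8 = 8.66 V.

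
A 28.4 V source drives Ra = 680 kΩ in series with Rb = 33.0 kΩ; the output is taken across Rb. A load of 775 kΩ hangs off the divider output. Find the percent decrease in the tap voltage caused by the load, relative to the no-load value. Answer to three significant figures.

3.90 %

The divider's output (Thévenin) resistance is Ra‖Rb = 31.47 kΩ.
Fractional drop under load = R_th/(R_th + R_L) = 31.47 / (31.47 + 775) = 0.03903.
So the output falls by 3.90 %.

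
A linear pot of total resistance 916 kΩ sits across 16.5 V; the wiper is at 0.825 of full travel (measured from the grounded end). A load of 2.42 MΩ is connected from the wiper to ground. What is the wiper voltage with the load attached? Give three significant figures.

The wiper splits the pot into (1−α)R = 160.3 kΩ above and αR = 755.7 kΩ below.
Lower section ‖ load = 575.9 kΩ.
V_wiper = 16.5 × 575.9/(160.3 + 575.9) = 12.9 V.

V ≈ 12.9 V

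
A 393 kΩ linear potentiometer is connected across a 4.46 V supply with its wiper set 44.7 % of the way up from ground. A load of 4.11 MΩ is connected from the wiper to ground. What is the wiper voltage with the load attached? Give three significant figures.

V ≈ 1.95 V

The wiper splits the pot into (1−α)R = 217.3 kΩ above and αR = 175.7 kΩ below.
Lower section ‖ load = 168.5 kΩ.
V_wiper = 4.46 × 168.5/(217.3 + 168.5) = 1.95 V.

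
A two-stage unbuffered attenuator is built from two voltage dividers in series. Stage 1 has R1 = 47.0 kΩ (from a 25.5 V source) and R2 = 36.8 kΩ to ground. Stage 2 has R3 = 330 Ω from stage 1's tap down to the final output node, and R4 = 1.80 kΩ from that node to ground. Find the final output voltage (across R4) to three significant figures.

V_out ≈ 0.885 V

Stage 2 presents R3+R4 = 2130 Ω as a load on stage 1's tap.
Stage 1's lower leg becomes R2‖(R3+R4) = 2013 Ω, so V_mid = 25.5 × 2013/49010 = 1.048 V.
Stage 2 is itself unloaded: V_out = V_mid × R4/(R3+R4) = 1.048 × 1800/2130 = 0.885 V.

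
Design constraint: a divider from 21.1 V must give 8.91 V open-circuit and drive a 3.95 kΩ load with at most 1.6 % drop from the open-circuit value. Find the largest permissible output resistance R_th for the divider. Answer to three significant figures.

Loading drop = R_th/(R_th + R_L) ≤ 0.0160, so R_th ≤ R_L · ε/(1−ε) = 3.95 kΩ × 0.0160/0.9840 = 64.2 Ω.

R_th ≤ 64.2 Ω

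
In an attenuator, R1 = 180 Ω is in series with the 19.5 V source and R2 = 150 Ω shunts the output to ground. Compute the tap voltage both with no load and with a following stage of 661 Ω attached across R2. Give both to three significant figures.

Unloaded: 8.86 V; loaded: 7.89 V

Open-circuit: V = 19.5 × 150/(180 + 150) = 8.86 V.
With the load, R2 becomes R2‖R_L = 122.3 Ω, so V = 19.5 × 122.3/302.3 = 7.89 V.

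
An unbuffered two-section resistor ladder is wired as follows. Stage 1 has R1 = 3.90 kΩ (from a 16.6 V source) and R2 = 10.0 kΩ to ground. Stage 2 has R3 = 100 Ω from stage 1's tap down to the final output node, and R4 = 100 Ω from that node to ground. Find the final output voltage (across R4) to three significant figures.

V_out ≈ 0.397 V

Stage 2 presents R3+R4 = 200.0 Ω as a load on stage 1's tap.
Stage 1's lower leg becomes R2‖(R3+R4) = 196.1 Ω, so V_mid = 16.6 × 196.1/4096 = 0.7946 V.
Stage 2 is itself unloaded: V_out = V_mid × R4/(R3+R4) = 0.7946 × 100/200.0 = 0.397 V.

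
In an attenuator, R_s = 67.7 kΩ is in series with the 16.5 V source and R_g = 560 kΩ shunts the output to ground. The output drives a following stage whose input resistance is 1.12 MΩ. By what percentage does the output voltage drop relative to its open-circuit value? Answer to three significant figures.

The divider's output (Thévenin) resistance is R_s‖R_g = 60.40 kΩ.
Fractional drop under load = R_th/(R_th + R_L) = 60.40 / (60.40 + 1120) = 0.05117.
So the output falls by 5.12 %.

5.12 %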